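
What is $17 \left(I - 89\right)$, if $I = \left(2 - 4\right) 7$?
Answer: $-1751$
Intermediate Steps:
$I = -14$ ($I = \left(-2\right) 7 = -14$)
$17 \left(I - 89\right) = 17 \left(-14 - 89\right) = 17 \left(-103\right) = -1751$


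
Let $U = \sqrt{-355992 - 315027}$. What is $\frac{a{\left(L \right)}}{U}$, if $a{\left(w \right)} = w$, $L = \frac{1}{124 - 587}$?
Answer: $\frac{i \sqrt{671019}}{310681797} \approx 2.6366 \cdot 10^{-6} i$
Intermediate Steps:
$L = - \frac{1}{463}$ ($L = \frac{1}{-463} = - \frac{1}{463} \approx -0.0021598$)
$U = i \sqrt{671019}$ ($U = \sqrt{-671019} = i \sqrt{671019} \approx 819.16 i$)
$\frac{a{\left(L \right)}}{U} = - \frac{1}{463 i \sqrt{671019}} = - \frac{\left(- \frac{1}{671019}\right) i \sqrt{671019}}{463} = \frac{i \sqrt{671019}}{310681797}$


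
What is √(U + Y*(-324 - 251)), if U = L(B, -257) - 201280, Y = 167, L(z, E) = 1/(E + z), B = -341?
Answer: I*√106317457818/598 ≈ 545.26*I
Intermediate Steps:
U = -120365441/598 (U = 1/(-257 - 341) - 201280 = 1/(-598) - 201280 = -1/598 - 201280 = -120365441/598 ≈ -2.0128e+5)
√(U + Y*(-324 - 251)) = √(-120365441/598 + 167*(-324 - 251)) = √(-120365441/598 + 167*(-575)) = √(-120365441/598 - 96025) = √(-177788391/598) = I*√106317457818/598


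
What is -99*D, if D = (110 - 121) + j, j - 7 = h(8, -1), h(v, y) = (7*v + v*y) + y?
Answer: -4257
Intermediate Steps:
h(v, y) = y + 7*v + v*y
j = 54 (j = 7 + (-1 + 7*8 + 8*(-1)) = 7 + (-1 + 56 - 8) = 7 + 47 = 54)
D = 43 (D = (110 - 121) + 54 = -11 + 54 = 43)
-99*D = -99*43 = -4257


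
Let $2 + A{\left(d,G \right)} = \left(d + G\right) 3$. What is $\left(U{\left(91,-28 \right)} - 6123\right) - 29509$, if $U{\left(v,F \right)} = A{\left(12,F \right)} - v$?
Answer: $-35773$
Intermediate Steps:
$A{\left(d,G \right)} = -2 + 3 G + 3 d$ ($A{\left(d,G \right)} = -2 + \left(d + G\right) 3 = -2 + \left(G + d\right) 3 = -2 + \left(3 G + 3 d\right) = -2 + 3 G + 3 d$)
$U{\left(v,F \right)} = 34 - v + 3 F$ ($U{\left(v,F \right)} = \left(-2 + 3 F + 3 \cdot 12\right) - v = \left(-2 + 3 F + 36\right) - v = \left(34 + 3 F\right) - v = 34 - v + 3 F$)
$\left(U{\left(91,-28 \right)} - 6123\right) - 29509 = \left(\left(34 - 91 + 3 \left(-28\right)\right) - 6123\right) - 29509 = \left(\left(34 - 91 - 84\right) - 6123\right) - 29509 = \left(-141 - 6123\right) - 29509 = -6264 - 29509 = -35773$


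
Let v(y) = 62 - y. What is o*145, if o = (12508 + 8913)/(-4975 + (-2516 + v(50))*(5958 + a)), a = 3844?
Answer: -3106045/24549183 ≈ -0.12652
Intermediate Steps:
o = -21421/24549183 (o = (12508 + 8913)/(-4975 + (-2516 + (62 - 1*50))*(5958 + 3844)) = 21421/(-4975 + (-2516 + (62 - 50))*9802) = 21421/(-4975 + (-2516 + 12)*9802) = 21421/(-4975 - 2504*9802) = 21421/(-4975 - 24544208) = 21421/(-24549183) = 21421*(-1/24549183) = -21421/24549183 ≈ -0.00087257)
o*145 = -21421/24549183*145 = -3106045/24549183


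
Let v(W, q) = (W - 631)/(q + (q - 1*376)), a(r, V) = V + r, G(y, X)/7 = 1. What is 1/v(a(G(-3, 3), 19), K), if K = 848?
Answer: -24/11 ≈ -2.1818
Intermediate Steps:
G(y, X) = 7 (G(y, X) = 7*1 = 7)
v(W, q) = (-631 + W)/(-376 + 2*q) (v(W, q) = (-631 + W)/(q + (q - 376)) = (-631 + W)/(q + (-376 + q)) = (-631 + W)/(-376 + 2*q))
1/v(a(G(-3, 3), 19), K) = 1/((-631 + (19 + 7))/(2*(-188 + 848))) = 1/((½)*(-631 + 26)/660) = 1/((½)*(1/660)*(-605)) = 1/(-11/24) = -24/11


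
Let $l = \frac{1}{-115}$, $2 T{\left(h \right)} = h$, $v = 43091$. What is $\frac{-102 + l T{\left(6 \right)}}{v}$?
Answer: $- \frac{11733}{4955465} \approx -0.0023677$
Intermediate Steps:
$T{\left(h \right)} = \frac{h}{2}$
$l = - \frac{1}{115} \approx -0.0086956$
$\frac{-102 + l T{\left(6 \right)}}{v} = \frac{-102 - \frac{\frac{1}{2} \cdot 6}{115}}{43091} = \left(-102 - \frac{3}{115}\right) \frac{1}{43091} = \left(- \frac{11733}{115}\right) \frac{1}{43091} = - \frac{11733}{4955465}$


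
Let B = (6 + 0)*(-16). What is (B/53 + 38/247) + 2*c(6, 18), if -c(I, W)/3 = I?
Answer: -25946/689 ≈ -37.657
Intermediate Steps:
B = -96 (B = 6*(-16) = -96)
c(I, W) = -3*I
(B/53 + 38/247) + 2*c(6, 18) = (-96/53 + 38/247) + 2*(-3*6) = (-96*1/53 + 38*(1/247)) + 2*(-18) = (-96/53 + 2/13) - 36 = -1142/689 - 36 = -25946/689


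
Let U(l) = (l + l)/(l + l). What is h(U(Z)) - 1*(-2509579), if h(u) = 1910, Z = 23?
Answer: 2511489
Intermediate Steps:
U(l) = 1 (U(l) = (2*l)/((2*l)) = (2*l)*(1/(2*l)) = 1)
h(U(Z)) - 1*(-2509579) = 1910 - 1*(-2509579) = 1910 + 2509579 = 2511489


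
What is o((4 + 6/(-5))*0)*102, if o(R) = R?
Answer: 0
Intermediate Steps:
o((4 + 6/(-5))*0)*102 = ((4 + 6/(-5))*0)*102 = ((4 + 6*(-⅕))*0)*102 = ((4 - 6/5)*0)*102 = ((14/5)*0)*102 = 0*102 = 0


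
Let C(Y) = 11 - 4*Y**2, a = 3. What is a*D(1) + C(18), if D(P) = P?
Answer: -1282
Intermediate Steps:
a*D(1) + C(18) = 3*1 + (11 - 4*18**2) = 3 + (11 - 4*324) = 3 + (11 - 1296) = 3 - 1285 = -1282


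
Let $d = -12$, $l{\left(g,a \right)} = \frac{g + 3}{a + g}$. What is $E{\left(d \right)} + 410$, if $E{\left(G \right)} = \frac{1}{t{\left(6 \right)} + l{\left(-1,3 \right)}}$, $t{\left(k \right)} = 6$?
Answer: $\frac{2871}{7} \approx 410.14$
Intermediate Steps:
$l{\left(g,a \right)} = \frac{3 + g}{a + g}$
$E{\left(G \right)} = \frac{1}{7}$ ($E{\left(G \right)} = \frac{1}{6 + \frac{3 - 1}{3 - 1}} = \frac{1}{6 + \frac{1}{2} \cdot 2} = \frac{1}{6 + 1} = \frac{1}{7}$)
$E{\left(d \right)} + 410 = \frac{1}{7} + 410 = \frac{2871}{7}$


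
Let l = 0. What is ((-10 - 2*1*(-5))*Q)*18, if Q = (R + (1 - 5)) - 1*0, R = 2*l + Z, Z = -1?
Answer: 0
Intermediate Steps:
R = -1 (R = 2*0 - 1 = 0 - 1 = -1)
Q = -5 (Q = (-1 + (1 - 5)) - 1*0 = (-1 - 4) + 0 = -5 + 0 = -5)
((-10 - 2*1*(-5))*Q)*18 = ((-10 - 2*1*(-5))*(-5))*18 = ((-10 - 2*(-5))*(-5))*18 = ((-10 + 10)*(-5))*18 = (0*(-5))*18 = 0*18 = 0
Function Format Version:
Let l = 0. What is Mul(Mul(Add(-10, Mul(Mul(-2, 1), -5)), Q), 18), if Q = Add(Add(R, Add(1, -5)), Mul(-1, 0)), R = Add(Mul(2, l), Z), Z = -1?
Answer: 0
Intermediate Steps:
R = -1 (R = Add(Mul(2, 0), -1) = Add(0, -1) = -1)
Q = -5 (Q = Add(Add(-1, Add(1, -5)), Mul(-1, 0)) = Add(Add(-1, -4), 0) = Add(-5, 0) = -5)
Mul(Mul(Add(-10, Mul(Mul(-2, 1), -5)), Q), 18) = Mul(Mul(Add(-10, Mul(Mul(-2, 1), -5)), -5), 18) = Mul(Mul(Add(-10, Mul(-2, -5)), -5), 18) = Mul(Mul(Add(-10, 10), -5), 18) = Mul(Mul(0, -5), 18) = Mul(0, 18) = 0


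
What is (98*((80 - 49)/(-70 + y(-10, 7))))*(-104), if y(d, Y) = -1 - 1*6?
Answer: 45136/11 ≈ 4103.3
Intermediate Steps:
y(d, Y) = -7 (y(d, Y) = -1 - 6 = -7)
(98*((80 - 49)/(-70 + y(-10, 7))))*(-104) = (98*((80 - 49)/(-70 - 7)))*(-104) = (98*(31/(-77)))*(-104) = (98*(31*(-1/77)))*(-104) = (98*(-31/77))*(-104) = -434/11*(-104) = 45136/11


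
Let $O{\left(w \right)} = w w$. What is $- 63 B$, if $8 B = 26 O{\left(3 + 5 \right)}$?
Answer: $-13104$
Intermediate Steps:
$O{\left(w \right)} = w^{2}$
$B = 208$ ($B = \frac{26 \left(3 + 5\right)^{2}}{8} = \frac{26 \cdot 8^{2}}{8} = \frac{26 \cdot 64}{8} = \frac{1}{8} \cdot 1664 = 208$)
$- 63 B = \left(-63\right) 208 = -13104$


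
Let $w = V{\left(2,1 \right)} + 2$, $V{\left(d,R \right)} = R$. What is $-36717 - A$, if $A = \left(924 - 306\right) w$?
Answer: $-38571$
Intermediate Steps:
$w = 3$ ($w = 1 + 2 = 3$)
$A = 1854$ ($A = \left(924 - 306\right) 3 = 618 \cdot 3 = 1854$)
$-36717 - A = -36717 - 1854 = -38571$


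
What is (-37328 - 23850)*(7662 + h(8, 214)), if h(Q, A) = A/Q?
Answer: -940764695/2 ≈ -4.7038e+8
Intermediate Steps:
(-37328 - 23850)*(7662 + h(8, 214)) = (-37328 - 23850)*(7662 + 214/8) = -61178*(7662 + 214*(1/8)) = -61178*(7662 + 107/4) = -61178*30755/4 = -940764695/2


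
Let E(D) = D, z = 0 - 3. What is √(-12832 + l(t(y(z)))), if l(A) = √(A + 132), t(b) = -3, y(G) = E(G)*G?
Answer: √(-12832 + √129) ≈ 113.23*I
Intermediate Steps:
z = -3
y(G) = G² (y(G) = G*G = G²)
l(A) = √(132 + A)
√(-12832 + l(t(y(z)))) = √(-12832 + √(132 - 3)) = √(-12832 + √129)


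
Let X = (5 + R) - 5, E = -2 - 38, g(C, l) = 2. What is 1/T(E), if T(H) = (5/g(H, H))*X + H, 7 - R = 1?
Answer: -1/25 ≈ -0.040000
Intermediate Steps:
R = 6 (R = 7 - 1*1 = 7 - 1 = 6)
E = -40
X = 6 (X = (5 + 6) - 5 = 11 - 5 = 6)
T(H) = 15 + H (T(H) = (5/2)*6 + H = 15 + H)
1/T(E) = 1/(15 - 40) = 1/(-25) = -1/25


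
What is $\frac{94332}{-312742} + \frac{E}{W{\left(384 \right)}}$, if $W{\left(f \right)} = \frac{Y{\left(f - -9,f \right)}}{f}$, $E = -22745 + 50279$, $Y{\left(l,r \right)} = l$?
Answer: $\frac{551100267846}{20484601} \approx 26903.0$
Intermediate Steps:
$E = 27534$
$W{\left(f \right)} = \frac{9 + f}{f}$ ($W{\left(f \right)} = \frac{f - -9}{f} = \frac{f + 9}{f} = \frac{9 + f}{f}$)
$\frac{94332}{-312742} + \frac{E}{W{\left(384 \right)}} = \frac{94332}{-312742} + \frac{27534}{\frac{1}{384} \left(9 + 384\right)} = 94332 \left(- \frac{1}{312742}\right) + \frac{27534}{\frac{1}{384} \cdot 393} = - \frac{47166}{156371} + \frac{27534}{\frac{131}{128}} = - \frac{47166}{156371} + 27534 \cdot \frac{128}{131} = - \frac{47166}{156371} + \frac{3524352}{131} = \frac{551100267846}{20484601}$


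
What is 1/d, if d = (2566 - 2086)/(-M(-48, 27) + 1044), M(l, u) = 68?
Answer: 61/30 ≈ 2.0333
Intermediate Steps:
d = 30/61 (d = (2566 - 2086)/(-1*68 + 1044) = 480/(-68 + 1044) = 480/976 = 480*(1/976) = 30/61 ≈ 0.49180)
1/d = 1/(30/61) = 61/30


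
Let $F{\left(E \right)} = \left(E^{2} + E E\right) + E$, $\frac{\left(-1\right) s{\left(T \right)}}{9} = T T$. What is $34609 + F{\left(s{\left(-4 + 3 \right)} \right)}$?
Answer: $34762$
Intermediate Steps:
$s{\left(T \right)} = - 9 T^{2}$ ($s{\left(T \right)} = - 9 T T = - 9 T^{2}$)
$F{\left(E \right)} = E + 2 E^{2}$ ($F{\left(E \right)} = \left(E^{2} + E^{2}\right) + E = 2 E^{2} + E = E + 2 E^{2}$)
$34609 + F{\left(s{\left(-4 + 3 \right)} \right)} = 34609 + - 9 \left(-4 + 3\right)^{2} \left(1 + 2 \left(- 9 \left(-4 + 3\right)^{2}\right)\right) = 34609 + - 9 \left(-1\right)^{2} \left(1 + 2 \left(- 9 \left(-1\right)^{2}\right)\right) = 34609 + \left(-9\right) 1 \left(1 + 2 \left(\left(-9\right) 1\right)\right) = 34609 - 9 \left(1 + 2 \left(-9\right)\right) = 34609 - 9 \left(1 - 18\right) = 34609 - -153 = 34609 + 153 = 34762$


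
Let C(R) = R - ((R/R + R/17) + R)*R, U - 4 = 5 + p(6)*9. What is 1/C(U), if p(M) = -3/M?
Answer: -34/729 ≈ -0.046639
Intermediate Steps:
U = 9/2 (U = 4 + (5 - 3/6*9) = 4 + (5 - 3*⅙*9) = 4 + (5 - ½*9) = 4 + (5 - 9/2) = 4 + ½ = 9/2 ≈ 4.5000)
C(R) = R - R*(1 + 18*R/17) (C(R) = R - ((1 + R*(1/17)) + R)*R = R - ((1 + R/17) + R)*R = R - (1 + 18*R/17)*R = R - R*(1 + 18*R/17))
1/C(U) = 1/(-18*(9/2)²/17) = 1/(-18/17*81/4) = 1/(-729/34) = -34/729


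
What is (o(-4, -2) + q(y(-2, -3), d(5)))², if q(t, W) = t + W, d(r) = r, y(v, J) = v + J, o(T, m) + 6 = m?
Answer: 64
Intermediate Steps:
o(T, m) = -6 + m
y(v, J) = J + v
q(t, W) = W + t
(o(-4, -2) + q(y(-2, -3), d(5)))² = ((-6 - 2) + (5 + (-3 - 2)))² = (-8 + (5 - 5))² = (-8 + 0)² = (-8)² = 64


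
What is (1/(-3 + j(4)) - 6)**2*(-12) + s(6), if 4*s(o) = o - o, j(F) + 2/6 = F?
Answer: -243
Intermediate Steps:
j(F) = -1/3 + F
s(o) = 0 (s(o) = (o - o)/4 = (1/4)*0 = 0)
(1/(-3 + j(4)) - 6)**2*(-12) + s(6) = (1/(-3 + (-1/3 + 4)) - 6)**2*(-12) + 0 = (1/(-3 + 11/3) - 6)**2*(-12) + 0 = (1/(2/3) - 6)**2*(-12) + 0 = (3/2 - 6)**2*(-12) + 0 = (-9/2)**2*(-12) + 0 = (81/4)*(-12) + 0 = -243 + 0 = -243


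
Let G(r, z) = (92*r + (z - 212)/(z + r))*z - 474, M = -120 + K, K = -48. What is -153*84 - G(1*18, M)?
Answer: 1331278/5 ≈ 2.6626e+5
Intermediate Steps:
M = -168 (M = -120 - 48 = -168)
G(r, z) = -474 + z*(92*r + (-212 + z)/(r + z)) (G(r, z) = (92*r + (-212 + z)/(r + z))*z - 474 = z*(92*r + (-212 + z)/(r + z)) - 474 = -474 + z*(92*r + (-212 + z)/(r + z)))
-153*84 - G(1*18, M) = -153*84 - ((-168)**2 - 686*(-168) - 474*18 + 92*(1*18)*(-168)**2 + 92*(-168)*(1*18)**2)/(1*18 - 168) = -12852 - (28224 + 115248 - 474*18 + 92*18*28224 + 92*(-168)*18**2)/(18 - 168) = -12852 - (28224 + 115248 - 8532 + 46738944 + 92*(-168)*324)/(-150) = -12852 - (-1)*(28224 + 115248 - 8532 + 46738944 - 5007744)/150 = -12852 - (-1)*41866140/150 = -12852 - 1*(-1395538/5) = -12852 + 1395538/5 = 1331278/5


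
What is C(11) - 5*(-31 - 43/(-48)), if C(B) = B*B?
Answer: 13033/48 ≈ 271.52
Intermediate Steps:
C(B) = B**2
C(11) - 5*(-31 - 43/(-48)) = 11**2 - 5*(-31 - 43/(-48)) = 121 - 5*(-31 - 43*(-1/48)) = 121 - 5*(-31 + 43/48) = 121 - 5*(-1445/48) = 121 + 7225/48 = 13033/48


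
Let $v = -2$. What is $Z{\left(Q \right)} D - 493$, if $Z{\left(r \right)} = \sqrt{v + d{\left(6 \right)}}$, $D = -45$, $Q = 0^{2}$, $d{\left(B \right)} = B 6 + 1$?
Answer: $-493 - 45 \sqrt{35} \approx -759.22$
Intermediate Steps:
$d{\left(B \right)} = 1 + 6 B$ ($d{\left(B \right)} = 6 B + 1 = 1 + 6 B$)
$Q = 0$
$Z{\left(r \right)} = \sqrt{35}$ ($Z{\left(r \right)} = \sqrt{-2 + \left(1 + 6 \cdot 6\right)} = \sqrt{-2 + \left(1 + 36\right)} = \sqrt{-2 + 37} = \sqrt{35}$)
$Z{\left(Q \right)} D - 493 = \sqrt{35} \left(-45\right) - 493 = - 45 \sqrt{35} - 493 = -493 - 45 \sqrt{35}$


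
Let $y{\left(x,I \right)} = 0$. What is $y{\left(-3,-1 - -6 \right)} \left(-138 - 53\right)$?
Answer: $0$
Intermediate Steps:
$y{\left(-3,-1 - -6 \right)} \left(-138 - 53\right) = 0 \left(-138 - 53\right) = 0 \left(-191\right) = 0$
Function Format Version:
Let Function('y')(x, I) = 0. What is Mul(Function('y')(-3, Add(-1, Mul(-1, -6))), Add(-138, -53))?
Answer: 0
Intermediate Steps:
Mul(Function('y')(-3, Add(-1, Mul(-1, -6))), Add(-138, -53)) = Mul(0, Add(-138, -53)) = Mul(0, -191) = 0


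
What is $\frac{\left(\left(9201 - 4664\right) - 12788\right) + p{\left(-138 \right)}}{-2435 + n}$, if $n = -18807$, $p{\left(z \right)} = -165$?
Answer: $\frac{4208}{10621} \approx 0.3962$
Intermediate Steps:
$\frac{\left(\left(9201 - 4664\right) - 12788\right) + p{\left(-138 \right)}}{-2435 + n} = \frac{\left(\left(9201 - 4664\right) - 12788\right) - 165}{-2435 - 18807} = \frac{\left(\left(9201 - 4664\right) - 12788\right) - 165}{-21242} = \left(\left(4537 - 12788\right) - 165\right) \left(- \frac{1}{21242}\right) = \left(-8251 - 165\right) \left(- \frac{1}{21242}\right) = \left(-8416\right) \left(- \frac{1}{21242}\right) = \frac{4208}{10621}$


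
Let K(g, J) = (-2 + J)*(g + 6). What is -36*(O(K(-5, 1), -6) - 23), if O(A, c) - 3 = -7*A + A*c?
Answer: 252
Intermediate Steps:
K(g, J) = (-2 + J)*(6 + g)
O(A, c) = 3 - 7*A + A*c (O(A, c) = 3 + (-7*A + A*c) = 3 - 7*A + A*c)
-36*(O(K(-5, 1), -6) - 23) = -36*((3 - 7*(-12 - 2*(-5) + 6*1 + 1*(-5)) + (-12 - 2*(-5) + 6*1 + 1*(-5))*(-6)) - 23) = -36*((3 - 7*(-12 + 10 + 6 - 5) + (-12 + 10 + 6 - 5)*(-6)) - 23) = -36*((3 - 7*(-1) - 1*(-6)) - 23) = -36*((3 + 7 + 6) - 23) = -36*(16 - 23) = -36*(-7) = 252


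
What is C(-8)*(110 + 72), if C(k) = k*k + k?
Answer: 10192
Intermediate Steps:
C(k) = k + k**2 (C(k) = k**2 + k = k + k**2)
C(-8)*(110 + 72) = (-8*(1 - 8))*(110 + 72) = -8*(-7)*182 = 56*182 = 10192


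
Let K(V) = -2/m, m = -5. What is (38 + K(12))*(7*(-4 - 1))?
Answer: -1344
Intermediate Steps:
K(V) = ⅖ (K(V) = -2/(-5) = -2*(-⅕) = ⅖)
(38 + K(12))*(7*(-4 - 1)) = (38 + ⅖)*(7*(-4 - 1)) = 192*(7*(-5))/5 = (192/5)*(-35) = -1344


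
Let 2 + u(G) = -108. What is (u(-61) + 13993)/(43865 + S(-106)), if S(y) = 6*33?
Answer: 13883/44063 ≈ 0.31507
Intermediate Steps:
S(y) = 198
u(G) = -110 (u(G) = -2 - 108 = -110)
(u(-61) + 13993)/(43865 + S(-106)) = (-110 + 13993)/(43865 + 198) = 13883/44063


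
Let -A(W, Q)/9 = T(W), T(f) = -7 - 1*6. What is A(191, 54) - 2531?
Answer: -2414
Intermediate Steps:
T(f) = -13 (T(f) = -7 - 6 = -13)
A(W, Q) = 117 (A(W, Q) = -9*(-13) = 117)
A(191, 54) - 2531 = 117 - 2531 = -2414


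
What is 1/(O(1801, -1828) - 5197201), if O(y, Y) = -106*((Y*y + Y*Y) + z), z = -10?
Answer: -1/10427877 ≈ -9.5897e-8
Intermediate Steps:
O(y, Y) = 1060 - 106*Y² - 106*Y*y (O(y, Y) = -106*((Y*y + Y*Y) - 10) = -106*((Y*y + Y²) - 10) = -106*((Y² + Y*y) - 10) = -106*(-10 + Y² + Y*y) = 1060 - 106*Y² - 106*Y*y)
1/(O(1801, -1828) - 5197201) = 1/((1060 - 106*(-1828)² - 106*(-1828)*1801) - 5197201) = 1/((1060 - 106*3341584 + 348976168) - 5197201) = 1/((1060 - 354207904 + 348976168) - 5197201) = 1/(-5230676 - 5197201) = 1/(-10427877) = -1/10427877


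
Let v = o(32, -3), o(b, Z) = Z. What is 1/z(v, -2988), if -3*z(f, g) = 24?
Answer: -⅛ ≈ -0.12500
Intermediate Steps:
v = -3
z(f, g) = -8 (z(f, g) = -⅓*24 = -8)
1/z(v, -2988) = 1/(-8) = -⅛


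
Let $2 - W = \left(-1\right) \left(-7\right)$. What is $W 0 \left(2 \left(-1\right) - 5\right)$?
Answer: $0$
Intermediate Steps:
$W = -5$ ($W = 2 - \left(-1\right) \left(-7\right) = 2 - 7 = -5$)
$W 0 \left(2 \left(-1\right) - 5\right) = - 5 \cdot 0 \left(2 \left(-1\right) - 5\right) = - 5 \cdot 0 \left(-2 - 5\right) = - 5 \cdot 0 \left(-7\right) = \left(-5\right) 0 = 0$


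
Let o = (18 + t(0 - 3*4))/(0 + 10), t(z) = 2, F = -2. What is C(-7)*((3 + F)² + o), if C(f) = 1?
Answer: 3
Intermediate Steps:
o = 2 (o = (18 + 2)/(0 + 10) = 20/10 = 20*(⅒) = 2)
C(-7)*((3 + F)² + o) = 1*((3 - 2)² + 2) = 1*(1² + 2) = 1*(1 + 2) = 1*3 = 3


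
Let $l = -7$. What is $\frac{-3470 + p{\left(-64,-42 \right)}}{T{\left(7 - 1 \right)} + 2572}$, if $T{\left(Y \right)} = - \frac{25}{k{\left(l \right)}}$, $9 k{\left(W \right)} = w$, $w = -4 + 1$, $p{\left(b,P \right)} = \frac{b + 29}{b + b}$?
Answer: $- \frac{444125}{338816} \approx -1.3108$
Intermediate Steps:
$p{\left(b,P \right)} = \frac{29 + b}{2 b}$
$w = -3$
$k{\left(W \right)} = - \frac{1}{3}$ ($k{\left(W \right)} = \frac{1}{9} \left(-3\right) = - \frac{1}{3}$)
$T{\left(Y \right)} = 75$ ($T{\left(Y \right)} = - \frac{25}{- \frac{1}{3}} = \left(-25\right) \left(-3\right) = 75$)
$\frac{-3470 + p{\left(-64,-42 \right)}}{T{\left(7 - 1 \right)} + 2572} = \frac{-3470 + \frac{29 - 64}{2 \left(-64\right)}}{75 + 2572} = \frac{-3470 + \frac{1}{2} \left(- \frac{1}{64}\right) \left(-35\right)}{2647} = \left(-3470 + \frac{35}{128}\right) \frac{1}{2647} = \left(- \frac{444125}{128}\right) \frac{1}{2647} = - \frac{444125}{338816}$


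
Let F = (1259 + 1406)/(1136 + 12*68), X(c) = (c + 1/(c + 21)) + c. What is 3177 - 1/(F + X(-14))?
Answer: 1150040009/361985 ≈ 3177.0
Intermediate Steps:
X(c) = 1/(21 + c) + 2*c (X(c) = (c + 1/(21 + c)) + c = 1/(21 + c) + 2*c)
F = 2665/1952 (F = 2665/(1136 + 816) = 2665/1952 ≈ 1.3653)
3177 - 1/(F + X(-14)) = 3177 - 1/(2665/1952 + (1 + 2*(-14)**2 + 42*(-14))/(21 - 14)) = 3177 - 1/(2665/1952 + (1 + 2*196 - 588)/7) = 3177 - 1/(2665/1952 + (1 + 392 - 588)/7) = 3177 - 1/(2665/1952 + (1/7)*(-195)) = 3177 - 1/(2665/1952 - 195/7) = 3177 - 1/(-361985/13664) = 3177 - 1*(-13664/361985) = 3177 + 13664/361985 = 1150040009/361985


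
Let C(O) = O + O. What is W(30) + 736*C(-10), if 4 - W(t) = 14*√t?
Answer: -14716 - 14*√30 ≈ -14793.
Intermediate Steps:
C(O) = 2*O
W(t) = 4 - 14*√t
W(30) + 736*C(-10) = (4 - 14*√30) + 736*(2*(-10)) = (4 - 14*√30) + 736*(-20) = (4 - 14*√30) - 14720 = -14716 - 14*√30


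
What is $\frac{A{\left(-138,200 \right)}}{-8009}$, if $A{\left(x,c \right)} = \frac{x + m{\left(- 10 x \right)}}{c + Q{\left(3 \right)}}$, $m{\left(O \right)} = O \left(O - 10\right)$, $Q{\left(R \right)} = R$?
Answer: $- \frac{270066}{232261} \approx -1.1628$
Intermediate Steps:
$m{\left(O \right)} = O \left(-10 + O\right)$
$A{\left(x,c \right)} = \frac{x - 10 x \left(-10 - 10 x\right)}{3 + c}$ ($A{\left(x,c \right)} = \frac{x + - 10 x \left(-10 - 10 x\right)}{c + 3} = \frac{x - 10 x \left(-10 - 10 x\right)}{3 + c}$)
$\frac{A{\left(-138,200 \right)}}{-8009} = \frac{\left(-138\right) \frac{1}{3 + 200} \left(101 + 100 \left(-138\right)\right)}{-8009} = - \frac{138 \left(101 - 13800\right)}{203} \left(- \frac{1}{8009}\right) = \left(-138\right) \frac{1}{203} \left(-13699\right) \left(- \frac{1}{8009}\right) = \frac{270066}{29} \left(- \frac{1}{8009}\right) = - \frac{270066}{232261}$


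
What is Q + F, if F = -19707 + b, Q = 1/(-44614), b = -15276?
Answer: -1560731563/44614 ≈ -34983.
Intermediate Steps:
Q = -1/44614 ≈ -2.2414e-5
F = -34983 (F = -19707 - 15276 = -34983)
Q + F = -1/44614 - 34983 = -1560731563/44614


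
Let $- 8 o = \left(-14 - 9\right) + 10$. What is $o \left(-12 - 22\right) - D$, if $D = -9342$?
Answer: $\frac{37147}{4} \approx 9286.8$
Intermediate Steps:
$o = \frac{13}{8}$ ($o = - \frac{\left(-14 - 9\right) + 10}{8} = - \frac{-23 + 10}{8} = \left(- \frac{1}{8}\right) \left(-13\right) = \frac{13}{8} \approx 1.625$)
$o \left(-12 - 22\right) - D = \frac{13 \left(-12 - 22\right)}{8} - -9342 = \frac{13}{8} \left(-34\right) + 9342 = - \frac{221}{4} + 9342 = \frac{37147}{4}$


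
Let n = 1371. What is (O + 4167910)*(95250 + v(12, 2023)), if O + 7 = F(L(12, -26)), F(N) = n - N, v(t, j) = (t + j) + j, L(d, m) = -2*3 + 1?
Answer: 414042758932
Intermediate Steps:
L(d, m) = -5 (L(d, m) = -6 + 1 = -5)
v(t, j) = t + 2*j (v(t, j) = (j + t) + j = t + 2*j)
F(N) = 1371 - N
O = 1369 (O = -7 + (1371 - 1*(-5)) = -7 + (1371 + 5) = -7 + 1376 = 1369)
(O + 4167910)*(95250 + v(12, 2023)) = (1369 + 4167910)*(95250 + (12 + 2*2023)) = 4169279*(95250 + (12 + 4046)) = 4169279*(95250 + 4058) = 4169279*99308 = 414042758932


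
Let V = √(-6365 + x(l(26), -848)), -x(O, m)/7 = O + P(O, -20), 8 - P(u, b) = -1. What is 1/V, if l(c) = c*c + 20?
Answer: -I*√113/1130 ≈ -0.0094072*I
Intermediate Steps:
l(c) = 20 + c² (l(c) = c² + 20 = 20 + c²)
P(u, b) = 9 (P(u, b) = 8 - 1*(-1) = 8 + 1 = 9)
x(O, m) = -63 - 7*O (x(O, m) = -7*(O + 9) = -7*(9 + O) = -63 - 7*O)
V = 10*I*√113 (V = √(-6365 + (-63 - 7*(20 + 26²))) = √(-6365 + (-63 - 7*(20 + 676))) = √(-6365 + (-63 - 7*696)) = √(-6365 + (-63 - 4872)) = √(-6365 - 4935) = √(-11300) = 10*I*√113 ≈ 106.3*I)
1/V = 1/(10*I*√113) = -I*√113/1130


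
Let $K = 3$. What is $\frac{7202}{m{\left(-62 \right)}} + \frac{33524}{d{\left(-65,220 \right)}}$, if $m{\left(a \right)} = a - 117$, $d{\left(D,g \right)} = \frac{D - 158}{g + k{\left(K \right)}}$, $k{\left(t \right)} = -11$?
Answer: $- \frac{1255772410}{39917} \approx -31460.0$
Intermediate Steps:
$d{\left(D,g \right)} = \frac{-158 + D}{-11 + g}$ ($d{\left(D,g \right)} = \frac{D - 158}{g - 11} = \frac{-158 + D}{-11 + g}$)
$m{\left(a \right)} = -117 + a$
$\frac{7202}{m{\left(-62 \right)}} + \frac{33524}{d{\left(-65,220 \right)}} = \frac{7202}{-117 - 62} + \frac{33524}{\frac{1}{-11 + 220} \left(-158 - 65\right)} = \frac{7202}{-179} + \frac{33524}{\frac{1}{209} \left(-223\right)} = 7202 \left(- \frac{1}{179}\right) + \frac{33524}{\frac{1}{209} \left(-223\right)} = - \frac{7202}{179} + \frac{33524}{- \frac{223}{209}} = - \frac{7202}{179} + 33524 \left(- \frac{209}{223}\right) = - \frac{7202}{179} - \frac{7006516}{223} = - \frac{1255772410}{39917}$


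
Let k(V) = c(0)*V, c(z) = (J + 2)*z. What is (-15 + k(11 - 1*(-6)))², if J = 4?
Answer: 225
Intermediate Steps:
c(z) = 6*z (c(z) = (4 + 2)*z = 6*z)
k(V) = 0 (k(V) = (6*0)*V = 0*V = 0)
(-15 + k(11 - 1*(-6)))² = (-15 + 0)² = (-15)² = 225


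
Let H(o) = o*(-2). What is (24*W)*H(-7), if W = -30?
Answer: -10080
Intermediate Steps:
H(o) = -2*o
(24*W)*H(-7) = (24*(-30))*(-2*(-7)) = -720*14 = -10080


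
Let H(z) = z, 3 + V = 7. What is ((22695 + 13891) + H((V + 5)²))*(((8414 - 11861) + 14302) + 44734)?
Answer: 2038281863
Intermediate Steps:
V = 4 (V = -3 + 7 = 4)
((22695 + 13891) + H((V + 5)²))*(((8414 - 11861) + 14302) + 44734) = ((22695 + 13891) + (4 + 5)²)*(((8414 - 11861) + 14302) + 44734) = (36586 + 9²)*((-3447 + 14302) + 44734) = (36586 + 81)*(10855 + 44734) = 36667*55589 = 2038281863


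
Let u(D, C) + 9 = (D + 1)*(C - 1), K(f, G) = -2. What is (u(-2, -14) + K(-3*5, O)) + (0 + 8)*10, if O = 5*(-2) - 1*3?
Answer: 84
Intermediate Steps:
O = -13 (O = -10 - 3 = -13)
u(D, C) = -9 + (1 + D)*(-1 + C) (u(D, C) = -9 + (D + 1)*(C - 1) = -9 + (1 + D)*(-1 + C))
(u(-2, -14) + K(-3*5, O)) + (0 + 8)*10 = ((-10 - 14 - 1*(-2) - 14*(-2)) - 2) + (0 + 8)*10 = ((-10 - 14 + 2 + 28) - 2) + 8*10 = (6 - 2) + 80 = 4 + 80 = 84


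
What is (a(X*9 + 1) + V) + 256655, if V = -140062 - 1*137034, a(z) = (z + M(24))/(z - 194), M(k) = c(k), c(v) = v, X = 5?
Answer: -1512669/74 ≈ -20441.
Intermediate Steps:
M(k) = k
a(z) = (24 + z)/(-194 + z) (a(z) = (z + 24)/(z - 194) = (24 + z)/(-194 + z))
V = -277096 (V = -140062 - 137034 = -277096)
(a(X*9 + 1) + V) + 256655 = ((24 + (5*9 + 1))/(-194 + (5*9 + 1)) - 277096) + 256655 = ((24 + (45 + 1))/(-194 + (45 + 1)) - 277096) + 256655 = ((24 + 46)/(-194 + 46) - 277096) + 256655 = (70/(-148) - 277096) + 256655 = (-1/148*70 - 277096) + 256655 = (-35/74 - 277096) + 256655 = -20505139/74 + 256655 = -1512669/74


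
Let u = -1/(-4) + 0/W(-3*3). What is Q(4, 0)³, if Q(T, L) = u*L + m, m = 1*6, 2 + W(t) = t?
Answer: 216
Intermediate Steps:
W(t) = -2 + t
m = 6
u = ¼ (u = -1/(-4) + 0/(-2 - 3*3) = -1*(-¼) + 0/(-2 - 9) = ¼ + 0/(-11) = ¼ + 0*(-1/11) = ¼ + 0 = ¼ ≈ 0.25000)
Q(T, L) = 6 + L/4 (Q(T, L) = L/4 + 6 = 6 + L/4)
Q(4, 0)³ = (6 + (¼)*0)³ = (6 + 0)³ = 6³ = 216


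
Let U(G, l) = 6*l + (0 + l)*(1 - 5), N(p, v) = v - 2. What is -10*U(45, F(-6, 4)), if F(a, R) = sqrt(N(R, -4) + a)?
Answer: -40*I*sqrt(3) ≈ -69.282*I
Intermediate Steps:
N(p, v) = -2 + v
F(a, R) = sqrt(-6 + a) (F(a, R) = sqrt((-2 - 4) + a) = sqrt(-6 + a))
U(G, l) = 2*l (U(G, l) = 6*l + l*(-4) = 6*l - 4*l = 2*l)
-10*U(45, F(-6, 4)) = -20*sqrt(-6 - 6) = -20*sqrt(-12) = -20*2*I*sqrt(3) = -40*I*sqrt(3)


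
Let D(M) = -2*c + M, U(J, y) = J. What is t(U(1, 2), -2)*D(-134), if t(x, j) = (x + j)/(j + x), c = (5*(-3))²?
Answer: -584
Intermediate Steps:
c = 225 (c = (-15)² = 225)
D(M) = -450 + M (D(M) = -2*225 + M = -450 + M)
t(x, j) = 1 (t(x, j) = (j + x)/(j + x) = 1)
t(U(1, 2), -2)*D(-134) = 1*(-450 - 134) = 1*(-584) = -584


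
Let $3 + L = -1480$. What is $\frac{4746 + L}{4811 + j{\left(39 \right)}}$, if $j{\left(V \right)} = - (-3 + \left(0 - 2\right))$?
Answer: $\frac{3263}{4816} \approx 0.67753$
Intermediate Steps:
$L = -1483$ ($L = -3 - 1480 = -1483$)
$j{\left(V \right)} = 5$ ($j{\left(V \right)} = - (-3 - 2) = \left(-1\right) \left(-5\right) = 5$)
$\frac{4746 + L}{4811 + j{\left(39 \right)}} = \frac{4746 - 1483}{4811 + 5} = \frac{3263}{4816}$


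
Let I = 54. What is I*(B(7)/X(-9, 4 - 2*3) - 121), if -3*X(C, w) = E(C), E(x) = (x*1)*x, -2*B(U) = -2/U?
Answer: -45740/7 ≈ -6534.3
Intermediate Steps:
B(U) = 1/U (B(U) = -(-1)/U = 1/U)
E(x) = x² (E(x) = x*x = x²)
X(C, w) = -C²/3
I*(B(7)/X(-9, 4 - 2*3) - 121) = 54*(1/(7*((-⅓*(-9)²))) - 121) = 54*(1/(7*((-⅓*81))) - 121) = 54*((⅐)/(-27) - 121) = 54*((⅐)*(-1/27) - 121) = 54*(-1/189 - 121) = 54*(-22870/189) = -45740/7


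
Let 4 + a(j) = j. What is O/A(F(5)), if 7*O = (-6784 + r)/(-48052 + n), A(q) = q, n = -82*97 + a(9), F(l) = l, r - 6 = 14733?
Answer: -1591/392007 ≈ -0.0040586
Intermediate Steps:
r = 14739 (r = 6 + 14733 = 14739)
a(j) = -4 + j
n = -7949 (n = -82*97 + (-4 + 9) = -7954 + 5 = -7949)
O = -7955/392007 (O = ((-6784 + 14739)/(-48052 - 7949))/7 = (7955/(-56001))/7 = (7955*(-1/56001))/7 = (1/7)*(-7955/56001) = -7955/392007 ≈ -0.020293)
O/A(F(5)) = -7955/392007/5 = -7955/392007*1/5 = -1591/392007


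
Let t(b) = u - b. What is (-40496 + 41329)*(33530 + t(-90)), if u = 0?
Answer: 28005460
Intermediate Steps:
t(b) = -b (t(b) = 0 - b = -b)
(-40496 + 41329)*(33530 + t(-90)) = (-40496 + 41329)*(33530 - 1*(-90)) = 833*(33530 + 90) = 833*33620 = 28005460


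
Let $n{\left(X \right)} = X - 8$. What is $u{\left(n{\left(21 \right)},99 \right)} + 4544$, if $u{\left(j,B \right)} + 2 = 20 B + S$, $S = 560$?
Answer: $7082$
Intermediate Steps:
$n{\left(X \right)} = -8 + X$
$u{\left(j,B \right)} = 558 + 20 B$ ($u{\left(j,B \right)} = -2 + \left(20 B + 560\right) = -2 + \left(560 + 20 B\right) = 558 + 20 B$)
$u{\left(n{\left(21 \right)},99 \right)} + 4544 = \left(558 + 20 \cdot 99\right) + 4544 = \left(558 + 1980\right) + 4544 = 2538 + 4544 = 7082$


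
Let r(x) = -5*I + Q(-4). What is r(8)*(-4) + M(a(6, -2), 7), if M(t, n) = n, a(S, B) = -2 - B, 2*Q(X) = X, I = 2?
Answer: 55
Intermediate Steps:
Q(X) = X/2
r(x) = -12 (r(x) = -5*2 + (½)*(-4) = -10 - 2 = -12)
r(8)*(-4) + M(a(6, -2), 7) = -12*(-4) + 7 = 48 + 7 = 55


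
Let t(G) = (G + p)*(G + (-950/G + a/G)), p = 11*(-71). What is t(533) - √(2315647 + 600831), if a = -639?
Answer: -70060000/533 - √2916478 ≈ -1.3315e+5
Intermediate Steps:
p = -781
t(G) = (-781 + G)*(G - 1589/G) (t(G) = (G - 781)*(G + (-950/G - 639/G)) = (-781 + G)*(G - 1589/G))
t(533) - √(2315647 + 600831) = (-1589 + 533² - 781*533 + 1241009/533) - √(2315647 + 600831) = (-1589 + 284089 - 416273 + 1241009*(1/533)) - √2916478 = (-1589 + 284089 - 416273 + 1241009/533) - √2916478 = -70060000/533 - √2916478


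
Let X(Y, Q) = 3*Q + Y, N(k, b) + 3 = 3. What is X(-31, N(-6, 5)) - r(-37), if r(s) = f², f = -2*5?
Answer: -131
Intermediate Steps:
N(k, b) = 0 (N(k, b) = -3 + 3 = 0)
X(Y, Q) = Y + 3*Q
f = -10
r(s) = 100 (r(s) = (-10)² = 100)
X(-31, N(-6, 5)) - r(-37) = (-31 + 3*0) - 1*100 = (-31 + 0) - 100 = -31 - 100 = -131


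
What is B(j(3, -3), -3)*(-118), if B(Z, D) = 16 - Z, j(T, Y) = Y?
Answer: -2242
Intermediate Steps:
B(j(3, -3), -3)*(-118) = (16 - 1*(-3))*(-118) = (16 + 3)*(-118) = 19*(-118) = -2242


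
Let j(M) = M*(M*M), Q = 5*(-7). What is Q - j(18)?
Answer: -5867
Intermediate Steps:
Q = -35
j(M) = M³ (j(M) = M*M² = M³)
Q - j(18) = -35 - 1*18³ = -35 - 1*5832 = -35 - 5832 = -5867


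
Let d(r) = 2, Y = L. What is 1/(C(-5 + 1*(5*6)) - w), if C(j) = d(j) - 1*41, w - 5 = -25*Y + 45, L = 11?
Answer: 1/186 ≈ 0.0053763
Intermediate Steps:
Y = 11
w = -225 (w = 5 + (-25*11 + 45) = 5 + (-275 + 45) = 5 - 230 = -225)
C(j) = -39 (C(j) = 2 - 1*41 = 2 - 41 = -39)
1/(C(-5 + 1*(5*6)) - w) = 1/(-39 - 1*(-225)) = 1/(-39 + 225) = 1/186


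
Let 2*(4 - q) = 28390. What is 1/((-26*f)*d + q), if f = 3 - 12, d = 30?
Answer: -1/7171 ≈ -0.00013945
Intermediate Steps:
q = -14191 (q = 4 - 1/2*28390 = 4 - 14195 = -14191)
f = -9
1/((-26*f)*d + q) = 1/(-26*(-9)*30 - 14191) = 1/(234*30 - 14191) = 1/(7020 - 14191) = 1/(-7171) = -1/7171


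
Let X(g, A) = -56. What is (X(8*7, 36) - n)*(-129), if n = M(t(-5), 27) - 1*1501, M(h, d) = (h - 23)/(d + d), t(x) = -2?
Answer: -3356365/18 ≈ -1.8646e+5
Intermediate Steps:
M(h, d) = (-23 + h)/(2*d) (M(h, d) = (-23 + h)/((2*d)) = (-23 + h)*(1/(2*d)) = (-23 + h)/(2*d))
n = -81079/54 (n = (½)*(-23 - 2)/27 - 1*1501 = (½)*(1/27)*(-25) - 1501 = -25/54 - 1501 = -81079/54 ≈ -1501.5)
(X(8*7, 36) - n)*(-129) = (-56 - 1*(-81079/54))*(-129) = (-56 + 81079/54)*(-129) = (78055/54)*(-129) = -3356365/18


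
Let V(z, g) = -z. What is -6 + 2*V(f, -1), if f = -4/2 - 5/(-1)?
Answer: -12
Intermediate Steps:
f = 3 (f = -4*1/2 - 5*(-1) = -2 + 5 = 3)
-6 + 2*V(f, -1) = -6 + 2*(-1*3) = -6 + 2*(-3) = -6 - 6 = -12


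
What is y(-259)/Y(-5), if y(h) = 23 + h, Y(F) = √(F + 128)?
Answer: -236*√123/123 ≈ -21.279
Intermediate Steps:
Y(F) = √(128 + F)
y(-259)/Y(-5) = (23 - 259)/(√(128 - 5)) = -236*√123/123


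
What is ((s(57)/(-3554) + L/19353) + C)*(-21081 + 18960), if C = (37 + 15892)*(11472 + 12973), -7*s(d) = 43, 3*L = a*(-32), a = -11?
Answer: -56804787884410041703/68780562 ≈ -8.2588e+11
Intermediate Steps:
L = 352/3 (L = (-11*(-32))/3 = (⅓)*352 = 352/3 ≈ 117.33)
s(d) = -43/7 (s(d) = -⅐*43 = -43/7)
C = 389384405 (C = 15929*24445 = 389384405)
((s(57)/(-3554) + L/19353) + C)*(-21081 + 18960) = ((-43/7/(-3554) + (352/3)/19353) + 389384405)*(-21081 + 18960) = ((-43/7*(-1/3554) + (352/3)*(1/19353)) + 389384405)*(-2121) = ((43/24878 + 352/58059) + 389384405)*(-2121) = (11253593/1444391802 + 389384405)*(-2121) = (562423642419901403/1444391802)*(-2121) = -56804787884410041703/68780562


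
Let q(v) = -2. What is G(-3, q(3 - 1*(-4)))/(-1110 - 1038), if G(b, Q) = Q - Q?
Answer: 0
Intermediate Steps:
G(b, Q) = 0
G(-3, q(3 - 1*(-4)))/(-1110 - 1038) = 0/(-1110 - 1038) = 0/(-2148) = 0*(-1/2148) = 0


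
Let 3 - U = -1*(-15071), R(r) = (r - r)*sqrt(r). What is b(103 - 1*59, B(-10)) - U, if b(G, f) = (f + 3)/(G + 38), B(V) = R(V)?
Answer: 1235579/82 ≈ 15068.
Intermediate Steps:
R(r) = 0 (R(r) = 0*sqrt(r) = 0)
B(V) = 0
b(G, f) = (3 + f)/(38 + G)
U = -15068 (U = 3 - (-1)*(-15071) = 3 - 1*15071 = 3 - 15071 = -15068)
b(103 - 1*59, B(-10)) - U = (3 + 0)/(38 + (103 - 1*59)) - 1*(-15068) = 3/(38 + (103 - 59)) + 15068 = 3/(38 + 44) + 15068 = 3/82 + 15068 = 1235579/82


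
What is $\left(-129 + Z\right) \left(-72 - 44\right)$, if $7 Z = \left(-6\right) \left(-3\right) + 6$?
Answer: $\frac{101964}{7} \approx 14566.0$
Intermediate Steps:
$Z = \frac{24}{7}$ ($Z = \frac{\left(-6\right) \left(-3\right) + 6}{7} = \frac{18 + 6}{7} = \frac{1}{7} \cdot 24 = \frac{24}{7} \approx 3.4286$)
$\left(-129 + Z\right) \left(-72 - 44\right) = \left(-129 + \frac{24}{7}\right) \left(-72 - 44\right) = - \frac{879 \left(-72 - 44\right)}{7} = \left(- \frac{879}{7}\right) \left(-116\right) = \frac{101964}{7}$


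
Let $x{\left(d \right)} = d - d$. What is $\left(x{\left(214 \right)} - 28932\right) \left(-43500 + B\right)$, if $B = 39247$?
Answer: $123047796$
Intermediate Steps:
$x{\left(d \right)} = 0$
$\left(x{\left(214 \right)} - 28932\right) \left(-43500 + B\right) = \left(0 - 28932\right) \left(-43500 + 39247\right) = \left(-28932\right) \left(-4253\right) = 123047796$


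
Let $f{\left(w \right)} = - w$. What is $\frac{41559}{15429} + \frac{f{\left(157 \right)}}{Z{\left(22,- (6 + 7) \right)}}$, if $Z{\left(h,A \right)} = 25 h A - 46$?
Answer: $\frac{100493639}{37009028} \approx 2.7154$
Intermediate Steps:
$Z{\left(h,A \right)} = -46 + 25 A h$ ($Z{\left(h,A \right)} = 25 A h - 46 = -46 + 25 A h$)
$\frac{41559}{15429} + \frac{f{\left(157 \right)}}{Z{\left(22,- (6 + 7) \right)}} = \frac{41559}{15429} + \frac{\left(-1\right) 157}{-46 + 25 \left(- (6 + 7)\right) 22} = 41559 \cdot \frac{1}{15429} - \frac{157}{-46 + 25 \left(\left(-1\right) 13\right) 22} = \frac{13853}{5143} - \frac{157}{-46 + 25 \left(-13\right) 22} = \frac{13853}{5143} - \frac{157}{-46 - 7150} = \frac{13853}{5143} - \frac{157}{-7196} = \frac{13853}{5143} - - \frac{157}{7196} = \frac{13853}{5143} + \frac{157}{7196} = \frac{100493639}{37009028}$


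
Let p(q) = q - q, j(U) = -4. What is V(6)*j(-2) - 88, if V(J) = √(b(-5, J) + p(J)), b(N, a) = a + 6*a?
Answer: -88 - 4*√42 ≈ -113.92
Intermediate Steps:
b(N, a) = 7*a
p(q) = 0
V(J) = √7*√J (V(J) = √(7*J + 0) = √(7*J) = √7*√J)
V(6)*j(-2) - 88 = (√7*√6)*(-4) - 88 = √42*(-4) - 88 = -4*√42 - 88 = -88 - 4*√42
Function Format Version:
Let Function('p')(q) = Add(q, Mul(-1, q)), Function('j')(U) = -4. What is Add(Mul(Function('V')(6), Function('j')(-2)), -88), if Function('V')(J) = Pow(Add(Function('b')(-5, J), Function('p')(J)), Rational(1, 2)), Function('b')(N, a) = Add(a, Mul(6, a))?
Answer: Add(-88, Mul(-4, Pow(42, Rational(1, 2)))) ≈ -113.92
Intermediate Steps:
Function('b')(N, a) = Mul(7, a)
Function('p')(q) = 0
Function('V')(J) = Mul(Pow(7, Rational(1, 2)), Pow(J, Rational(1, 2))) (Function('V')(J) = Pow(Add(Mul(7, J), 0), Rational(1, 2)) = Pow(Mul(7, J), Rational(1, 2)) = Mul(Pow(7, Rational(1, 2)), Pow(J, Rational(1, 2))))
Add(Mul(Function('V')(6), Function('j')(-2)), -88) = Add(Mul(Mul(Pow(7, Rational(1, 2)), Pow(6, Rational(1, 2))), -4), -88) = Add(Mul(Pow(42, Rational(1, 2)), -4), -88) = Add(Mul(-4, Pow(42, Rational(1, 2))), -88) = Add(-88, Mul(-4, Pow(42, Rational(1, 2))))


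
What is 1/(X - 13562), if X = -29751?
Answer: -1/43313 ≈ -2.3088e-5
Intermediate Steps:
1/(X - 13562) = 1/(-29751 - 13562) = 1/(-43313) = -1/43313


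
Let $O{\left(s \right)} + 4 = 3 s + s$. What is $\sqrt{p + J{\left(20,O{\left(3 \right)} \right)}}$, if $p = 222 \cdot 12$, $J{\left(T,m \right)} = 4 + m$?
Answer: $2 \sqrt{669} \approx 51.73$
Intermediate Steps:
$O{\left(s \right)} = -4 + 4 s$ ($O{\left(s \right)} = -4 + \left(3 s + s\right) = -4 + 4 s$)
$p = 2664$
$\sqrt{p + J{\left(20,O{\left(3 \right)} \right)}} = \sqrt{2664 + \left(4 + \left(-4 + 4 \cdot 3\right)\right)} = \sqrt{2664 + \left(4 + \left(-4 + 12\right)\right)} = \sqrt{2664 + \left(4 + 8\right)} = \sqrt{2664 + 12} = \sqrt{2676} = 2 \sqrt{669}$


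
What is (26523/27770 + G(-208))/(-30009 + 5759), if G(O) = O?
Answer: 5749637/673422500 ≈ 0.0085379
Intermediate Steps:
(26523/27770 + G(-208))/(-30009 + 5759) = (26523/27770 - 208)/(-30009 + 5759) = (26523*(1/27770) - 208)/(-24250) = (26523/27770 - 208)*(-1/24250) = -5749637/27770*(-1/24250) = 5749637/673422500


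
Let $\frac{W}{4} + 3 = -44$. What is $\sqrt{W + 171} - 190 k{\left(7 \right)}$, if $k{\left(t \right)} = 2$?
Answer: $-380 + i \sqrt{17} \approx -380.0 + 4.1231 i$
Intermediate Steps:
$W = -188$ ($W = -12 + 4 \left(-44\right) = -12 - 176 = -188$)
$\sqrt{W + 171} - 190 k{\left(7 \right)} = \sqrt{-188 + 171} - 380 = \sqrt{-17} - 380 = i \sqrt{17} - 380 = -380 + i \sqrt{17}$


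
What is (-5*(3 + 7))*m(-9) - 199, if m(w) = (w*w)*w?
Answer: 36251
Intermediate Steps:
m(w) = w**3 (m(w) = w**2*w = w**3)
(-5*(3 + 7))*m(-9) - 199 = -5*(3 + 7)*(-9)**3 - 199 = -5*10*(-729) - 199 = -50*(-729) - 199 = 36450 - 199 = 36251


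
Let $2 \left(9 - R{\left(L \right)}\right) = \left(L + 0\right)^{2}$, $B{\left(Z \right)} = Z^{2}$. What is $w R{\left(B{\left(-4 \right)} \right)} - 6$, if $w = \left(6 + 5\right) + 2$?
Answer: $-1553$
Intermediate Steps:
$w = 13$ ($w = 11 + 2 = 13$)
$R{\left(L \right)} = 9 - \frac{L^{2}}{2}$ ($R{\left(L \right)} = 9 - \frac{\left(L + 0\right)^{2}}{2} = 9 - \frac{L^{2}}{2}$)
$w R{\left(B{\left(-4 \right)} \right)} - 6 = 13 \left(9 - \frac{\left(\left(-4\right)^{2}\right)^{2}}{2}\right) - 6 = 13 \left(9 - \frac{16^{2}}{2}\right) - 6 = 13 \left(9 - 128\right) - 6 = 13 \left(-119\right) - 6 = -1547 - 6 = -1553$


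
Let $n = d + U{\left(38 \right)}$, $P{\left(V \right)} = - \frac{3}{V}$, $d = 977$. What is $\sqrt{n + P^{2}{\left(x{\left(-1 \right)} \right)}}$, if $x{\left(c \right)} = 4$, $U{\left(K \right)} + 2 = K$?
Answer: $\frac{\sqrt{16217}}{4} \approx 31.836$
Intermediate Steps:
$U{\left(K \right)} = -2 + K$
$n = 1013$ ($n = 977 + \left(-2 + 38\right) = 977 + 36 = 1013$)
$\sqrt{n + P^{2}{\left(x{\left(-1 \right)} \right)}} = \sqrt{1013 + \left(- \frac{3}{4}\right)^{2}} = \sqrt{1013 + \frac{9}{16}} = \sqrt{\frac{16217}{16}} = \frac{\sqrt{16217}}{4}$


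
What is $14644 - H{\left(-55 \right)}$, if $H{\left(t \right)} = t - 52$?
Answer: $14751$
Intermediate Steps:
$H{\left(t \right)} = -52 + t$
$14644 - H{\left(-55 \right)} = 14644 - \left(-52 - 55\right) = 14644 - -107 = 14644 + 107 = 14751$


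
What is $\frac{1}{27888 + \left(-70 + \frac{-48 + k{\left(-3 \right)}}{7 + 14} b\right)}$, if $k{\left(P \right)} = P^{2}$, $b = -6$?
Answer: $\frac{7}{194804} \approx 3.5934 \cdot 10^{-5}$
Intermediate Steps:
$\frac{1}{27888 + \left(-70 + \frac{-48 + k{\left(-3 \right)}}{7 + 14} b\right)} = \frac{1}{27888 - \left(70 - \frac{-48 + \left(-3\right)^{2}}{7 + 14} \left(-6\right)\right)} = \frac{1}{27888 - \left(70 - \frac{-48 + 9}{21} \left(-6\right)\right)} = \frac{1}{27888 - \left(70 - \left(-39\right) \frac{1}{21} \left(-6\right)\right)} = \frac{1}{27888 - \frac{412}{7}} = \frac{1}{\frac{194804}{7}} = \frac{7}{194804}$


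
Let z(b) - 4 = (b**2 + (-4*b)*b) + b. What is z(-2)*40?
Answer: -400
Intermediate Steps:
z(b) = 4 + b - 3*b**2 (z(b) = 4 + ((b**2 + (-4*b)*b) + b) = 4 + ((b**2 - 4*b**2) + b) = 4 + (-3*b**2 + b) = 4 + (b - 3*b**2) = 4 + b - 3*b**2)
z(-2)*40 = (4 - 2 - 3*(-2)**2)*40 = (4 - 2 - 3*4)*40 = (4 - 2 - 12)*40 = -10*40 = -400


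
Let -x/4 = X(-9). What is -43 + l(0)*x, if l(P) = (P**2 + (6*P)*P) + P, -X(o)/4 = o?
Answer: -43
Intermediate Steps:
X(o) = -4*o
l(P) = P + 7*P**2 (l(P) = (P**2 + 6*P**2) + P = 7*P**2 + P = P + 7*P**2)
x = -144 (x = -(-16)*(-9) = -4*36 = -144)
-43 + l(0)*x = -43 + (0*(1 + 7*0))*(-144) = -43 + (0*(1 + 0))*(-144) = -43 + (0*1)*(-144) = -43 + 0*(-144) = -43 + 0 = -43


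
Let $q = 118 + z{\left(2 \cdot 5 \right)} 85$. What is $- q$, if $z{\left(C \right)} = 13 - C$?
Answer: $-373$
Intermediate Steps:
$q = 373$ ($q = 118 + \left(13 - 2 \cdot 5\right) 85 = 118 + \left(13 - 10\right) 85 = 118 + 3 \cdot 85 = 118 + 255 = 373$)
$- q = \left(-1\right) 373 = -373$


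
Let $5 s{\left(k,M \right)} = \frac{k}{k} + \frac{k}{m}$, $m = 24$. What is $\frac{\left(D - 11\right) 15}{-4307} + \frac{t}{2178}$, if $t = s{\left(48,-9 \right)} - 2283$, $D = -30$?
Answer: $- \frac{2358563}{2605735} \approx -0.90514$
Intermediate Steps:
$s{\left(k,M \right)} = \frac{1}{5} + \frac{k}{120}$ ($s{\left(k,M \right)} = \frac{\frac{k}{k} + \frac{k}{24}}{5} = \frac{1 + k \frac{1}{24}}{5} = \frac{1 + \frac{k}{24}}{5} = \frac{1}{5} + \frac{k}{120}$)
$t = - \frac{11412}{5}$ ($t = \left(\frac{1}{5} + \frac{1}{120} \cdot 48\right) - 2283 = \left(\frac{1}{5} + \frac{2}{5}\right) - 2283 = \frac{3}{5} - 2283 = - \frac{11412}{5} \approx -2282.4$)
$\frac{\left(D - 11\right) 15}{-4307} + \frac{t}{2178} = \frac{\left(-30 - 11\right) 15}{-4307} - \frac{11412}{5 \cdot 2178} = \left(-41\right) 15 \left(- \frac{1}{4307}\right) - \frac{634}{605} = \left(-615\right) \left(- \frac{1}{4307}\right) - \frac{634}{605} = \frac{615}{4307} - \frac{634}{605} = - \frac{2358563}{2605735}$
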